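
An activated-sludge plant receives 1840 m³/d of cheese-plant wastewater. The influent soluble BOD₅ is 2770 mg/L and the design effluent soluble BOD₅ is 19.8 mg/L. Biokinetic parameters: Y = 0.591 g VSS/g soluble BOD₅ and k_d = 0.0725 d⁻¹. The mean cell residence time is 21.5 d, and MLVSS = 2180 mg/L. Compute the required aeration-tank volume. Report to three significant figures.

V ≈ 11500 m³

Steady-state biomass mass balance: V·X·(1 + k_d·θ_c) = Y·Q·(S₀ − S)·θ_c, so V = 0.591 × 1840 × (2770 − 19.8) × 21.5 / [2180 × (1 + 0.0725 × 21.5)] = 6.43×10^7 / 5578 = 11527 m³.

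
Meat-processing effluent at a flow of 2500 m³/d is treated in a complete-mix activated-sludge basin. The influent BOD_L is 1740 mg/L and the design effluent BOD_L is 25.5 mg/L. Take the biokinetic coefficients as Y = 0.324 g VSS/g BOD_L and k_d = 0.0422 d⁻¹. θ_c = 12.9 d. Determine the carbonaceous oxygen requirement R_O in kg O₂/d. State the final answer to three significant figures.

Y_obs = Y / (1 + k_d θ_c) = 0.324 / (1 + 0.0422 × 12.9) = 0.324 / 1.544 = 0.2098.
Substrate removed = Q·(S₀ − S) = 2500 m³/d × (1740 − 25.5) g/m³ = 4.29×10^6 g/d = 4286 kg/d.
Biomass synthesised: P_X = Y_obs × 4286 = 899.2 kg VSS/d.
R_O = Q·(S₀ − S) − 1.42·P_X = 4286 − 1.42 × 899.2 = 3009 kg O₂/d.

R_O ≈ 3010 kg O₂/d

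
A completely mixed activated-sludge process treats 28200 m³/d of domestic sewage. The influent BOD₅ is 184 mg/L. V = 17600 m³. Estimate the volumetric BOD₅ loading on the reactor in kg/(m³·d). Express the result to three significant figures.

Volumetric loading L_v = Q·S₀ / V = 28200 × 184 g/m³ / 17600 m³ = 294.8 g/(m³·d) = 0.2948 kg BOD₅/(m³·d).

L_v ≈ 0.295 kg BOD₅/(m³·d)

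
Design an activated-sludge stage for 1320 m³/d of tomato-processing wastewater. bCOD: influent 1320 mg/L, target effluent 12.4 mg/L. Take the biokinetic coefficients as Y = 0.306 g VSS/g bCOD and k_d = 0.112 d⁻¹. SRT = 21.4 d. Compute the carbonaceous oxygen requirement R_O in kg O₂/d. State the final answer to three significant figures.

R_O ≈ 1510 kg O₂/d

Observed yield with endogenous decay: Y_obs = Y / (1 + k_d·θ_c) = 0.306 / (1 + 0.112 × 21.4) = 0.306 / 3.397 = 0.09008 g VSS/g bCOD.
Q·(S₀ − S) = 1320 × (1320 − 12.4) × 10⁻³ = 1726 kg/d removed.
P_X = Y_obs·Q·(S₀ − S) = 0.09008 × 1726 = 155.5 kg VSS/d.
R_O = Q·ΔS − 1.42 P_X = 1726 − 220.8 = 1505 kg O₂/d.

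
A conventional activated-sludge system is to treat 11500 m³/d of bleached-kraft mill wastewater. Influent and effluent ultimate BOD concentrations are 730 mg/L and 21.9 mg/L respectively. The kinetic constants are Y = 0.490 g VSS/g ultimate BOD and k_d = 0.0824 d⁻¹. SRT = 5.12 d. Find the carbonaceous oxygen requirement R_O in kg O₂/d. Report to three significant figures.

Correct the yield for decay: Y_obs = Y/(1 + k_d θ_c) = 0.490 / (1 + 0.0824 × 5.12) = 0.490 / 1.422 = 0.3446.
Q·(S₀ − S) = 11500 × (730 − 21.9) × 10⁻³ = 8143 kg/d removed.
Net sludge production P_X = 0.3446 × 8143 = 2806 kg VSS/d.
R_O = Q·ΔS − 1.42 P_X = 8143 − 3985 = 4158 kg O₂/d.

R_O ≈ 4160 kg O₂/d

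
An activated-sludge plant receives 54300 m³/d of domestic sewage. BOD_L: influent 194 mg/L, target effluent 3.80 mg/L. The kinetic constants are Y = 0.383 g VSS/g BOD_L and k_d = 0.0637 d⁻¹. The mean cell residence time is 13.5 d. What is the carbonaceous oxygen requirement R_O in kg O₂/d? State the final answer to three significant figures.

Observed yield with endogenous decay: Y_obs = Y / (1 + k_d·θ_c) = 0.383 / (1 + 0.0637 × 13.5) = 0.383 / 1.860 = 0.2059 g VSS/g BOD_L.
Substrate removed = Q·(S₀ − S) = 54300 m³/d × (194 − 3.80) g/m³ = 1.03×10^7 g/d = 10328 kg/d.
Net sludge production P_X = 0.2059 × 10328 = 2127 kg VSS/d.
R_O = Q·(S₀ − S) − 1.42·P_X = 10328 − 1.42 × 2127 = 7308 kg O₂/d.

R_O ≈ 7310 kg O₂/d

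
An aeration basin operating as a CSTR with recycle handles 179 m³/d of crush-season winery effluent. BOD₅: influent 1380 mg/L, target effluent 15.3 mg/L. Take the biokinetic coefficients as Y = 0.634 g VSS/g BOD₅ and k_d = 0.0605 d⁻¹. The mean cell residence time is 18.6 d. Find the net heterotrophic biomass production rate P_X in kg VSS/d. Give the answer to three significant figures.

Observed yield with endogenous decay: Y_obs = Y / (1 + k_d·θ_c) = 0.634 / (1 + 0.0605 × 18.6) = 0.634 / 2.125 = 0.2983 g VSS/g BOD₅.
ΔS = 1380 − 15.3 = 1365 mg/L, so the substrate removal rate is 179 × 1365/1000 = 244.3 kg BOD₅/d.
Biomass produced: P_X = Y_obs·Q·ΔS = 0.2983 × 244.3 ≈ 72.87 kg VSS/d.

P_X ≈ 72.9 kg VSS/d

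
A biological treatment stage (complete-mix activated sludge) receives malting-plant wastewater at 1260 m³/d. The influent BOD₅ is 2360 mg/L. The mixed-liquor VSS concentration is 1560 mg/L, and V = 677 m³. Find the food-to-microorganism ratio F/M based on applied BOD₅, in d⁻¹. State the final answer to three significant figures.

F/M ≈ 2.82 d⁻¹

F/M = applied load / biomass = Q·S₀/(V·X) = 1260 × 2360 / (677.0 × 1560) = 2.816 d⁻¹.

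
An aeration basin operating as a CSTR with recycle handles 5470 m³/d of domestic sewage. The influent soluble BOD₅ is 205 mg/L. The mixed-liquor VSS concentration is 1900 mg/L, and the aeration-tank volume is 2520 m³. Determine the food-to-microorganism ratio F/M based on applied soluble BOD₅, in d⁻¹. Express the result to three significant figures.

F/M = applied load / biomass = Q·S₀/(V·X) = 5470 × 205 / (2520 × 1900) = 0.2342 d⁻¹.

F/M ≈ 0.234 d⁻¹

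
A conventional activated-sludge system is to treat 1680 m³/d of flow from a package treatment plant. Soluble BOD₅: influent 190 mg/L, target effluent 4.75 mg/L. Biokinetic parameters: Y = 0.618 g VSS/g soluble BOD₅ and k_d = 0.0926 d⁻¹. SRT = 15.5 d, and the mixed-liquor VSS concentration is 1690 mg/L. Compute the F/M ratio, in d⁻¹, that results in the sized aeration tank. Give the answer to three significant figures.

F/M ≈ 0.261 d⁻¹

Steady-state biomass mass balance: V·X·(1 + k_d·θ_c) = Y·Q·(S₀ − S)·θ_c, so V = 0.618 × 1680 × (190 − 4.75) × 15.5 / [1690 × (1 + 0.0926 × 15.5)] = 2.98×10^6 / 4116 = 724.4 m³.
F/M = applied load / biomass = Q·S₀/(V·X) = 1680 × 190 / (724.4 × 1690) = 0.2608 d⁻¹.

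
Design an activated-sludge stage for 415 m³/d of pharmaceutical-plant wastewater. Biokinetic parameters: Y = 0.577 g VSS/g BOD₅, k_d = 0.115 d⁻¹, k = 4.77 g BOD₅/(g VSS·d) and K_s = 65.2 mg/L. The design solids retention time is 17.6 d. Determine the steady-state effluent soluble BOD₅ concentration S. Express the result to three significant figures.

Effluent substrate depends only on kinetics and SRT: S = K_s(1 + k_d θ_c) / [θ_c(Yk − k_d) − 1] = 65.2 × (1 + 0.115 × 17.6) / [17.6 × (0.577 × 4.77 − 0.115) − 1] = 197.2 / 45.42 = 4.341 mg/L.

S ≈ 4.34 mg/L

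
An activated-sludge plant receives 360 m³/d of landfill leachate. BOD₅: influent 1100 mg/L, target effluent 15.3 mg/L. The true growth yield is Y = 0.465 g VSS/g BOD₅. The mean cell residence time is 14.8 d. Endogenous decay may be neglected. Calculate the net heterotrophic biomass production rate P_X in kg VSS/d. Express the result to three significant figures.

With endogenous decay neglected, the observed yield equals the true yield: Y_obs = Y = 0.465 g VSS/g BOD₅.
Q·(S₀ − S) = 360 × (1100 − 15.3) × 10⁻³ = 390.5 kg/d removed.
Net biomass production P_X = Y_obs × Q·(S₀ − S) = 0.4650 × 390.5 = 181.6 kg VSS/d.

P_X ≈ 182 kg VSS/d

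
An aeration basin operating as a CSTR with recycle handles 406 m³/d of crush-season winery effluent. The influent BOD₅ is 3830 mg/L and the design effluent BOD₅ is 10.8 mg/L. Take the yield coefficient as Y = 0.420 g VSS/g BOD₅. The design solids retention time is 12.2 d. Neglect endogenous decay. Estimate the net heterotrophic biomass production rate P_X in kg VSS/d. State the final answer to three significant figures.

P_X ≈ 651 kg VSS/d

No decay correction is needed, so Y_obs = Y = 0.420.
Substrate removed = Q·(S₀ − S) = 406 m³/d × (3830 − 10.8) g/m³ = 1.55×10^6 g/d = 1551 kg/d.
P_X = Y_obs · Q(S₀ − S) = 0.4200 × 1551 = 651.2 kg VSS/d.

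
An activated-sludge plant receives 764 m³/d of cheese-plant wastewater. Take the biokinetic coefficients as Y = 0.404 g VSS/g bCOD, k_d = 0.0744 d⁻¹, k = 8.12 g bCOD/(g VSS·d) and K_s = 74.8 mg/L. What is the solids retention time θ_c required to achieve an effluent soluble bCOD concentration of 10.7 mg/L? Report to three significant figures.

θ_c ≈ 2.97 d

At the target effluent, Y k S/(K_s+S) = 0.404×8.12×10.7/85.50 = 0.4105 d⁻¹.
Then 1/θ_c = μ − k_d = 0.4105 − 0.0744 = 0.3361 d⁻¹, giving θ_c = 2.975 d.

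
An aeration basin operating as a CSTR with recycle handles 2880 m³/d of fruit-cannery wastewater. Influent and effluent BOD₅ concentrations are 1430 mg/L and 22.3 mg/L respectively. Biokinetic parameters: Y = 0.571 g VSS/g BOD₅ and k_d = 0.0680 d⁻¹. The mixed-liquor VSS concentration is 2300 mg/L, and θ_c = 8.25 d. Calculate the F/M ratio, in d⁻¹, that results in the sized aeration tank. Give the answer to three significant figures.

Rearranging the biomass balance for a CMAS with decay, V = Y·Q·ΔS·θ_c / [X·(1+k_d θ_c)] = 0.571 × 2880 × (1430 − 22.3) × 8.25 / [2300 × (1 + 0.0680 × 8.25)] = 1.91×10^7 / 3590 = 5319 m³.
F/M = applied load / biomass = Q·S₀/(V·X) = 2880 × 1430 / (5319 × 2300) = 0.3366 d⁻¹.

F/M ≈ 0.337 d⁻¹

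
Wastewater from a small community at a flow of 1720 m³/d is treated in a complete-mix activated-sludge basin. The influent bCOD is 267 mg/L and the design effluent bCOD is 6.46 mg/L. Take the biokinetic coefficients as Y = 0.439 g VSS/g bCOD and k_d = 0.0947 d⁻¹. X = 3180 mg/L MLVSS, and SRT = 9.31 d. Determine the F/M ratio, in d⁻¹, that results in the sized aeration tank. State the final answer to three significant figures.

F/M ≈ 0.472 d⁻¹

Rearranging the biomass balance for a CMAS with decay, V = Y·Q·ΔS·θ_c / [X·(1+k_d θ_c)] = 0.439 × 1720 × (267 − 6.46) × 9.31 / [3180 × (1 + 0.0947 × 9.31)] = 1.83×10^6 / 5984 = 306.1 m³.
F/M = Q·S₀ / (V·X) = 1720 × 267 / (306.1 × 3180) = 0.4718 g bCOD·(g VSS·d)⁻¹.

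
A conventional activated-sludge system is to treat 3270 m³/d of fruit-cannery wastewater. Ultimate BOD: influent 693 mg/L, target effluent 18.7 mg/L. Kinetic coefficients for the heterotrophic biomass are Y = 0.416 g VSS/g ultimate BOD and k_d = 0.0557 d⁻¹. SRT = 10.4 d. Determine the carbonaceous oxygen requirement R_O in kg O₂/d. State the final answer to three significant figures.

R_O ≈ 1380 kg O₂/d

Correct the yield for decay: Y_obs = Y/(1 + k_d θ_c) = 0.416 / (1 + 0.0557 × 10.4) = 0.416 / 1.579 = 0.2634.
ΔS = 693 − 18.7 = 674.3 mg/L, so the substrate removal rate is 3270 × 674.3/1000 = 2205 kg ultimate BOD/d.
Net sludge production P_X = 0.2634 × 2205 = 580.8 kg VSS/d.
Carbonaceous O₂ demand = substrate oxidised − cell-mass equivalent = 2205 − 1.42 × 580.8 = 1380 kg O₂/d.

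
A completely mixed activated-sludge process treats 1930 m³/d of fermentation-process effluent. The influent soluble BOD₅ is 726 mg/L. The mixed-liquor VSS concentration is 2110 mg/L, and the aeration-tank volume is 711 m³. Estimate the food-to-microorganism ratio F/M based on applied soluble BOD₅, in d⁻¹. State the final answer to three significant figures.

F/M ≈ 0.934 d⁻¹

F/M = applied load / biomass = Q·S₀/(V·X) = 1930 × 726 / (711.0 × 2110) = 0.9340 d⁻¹.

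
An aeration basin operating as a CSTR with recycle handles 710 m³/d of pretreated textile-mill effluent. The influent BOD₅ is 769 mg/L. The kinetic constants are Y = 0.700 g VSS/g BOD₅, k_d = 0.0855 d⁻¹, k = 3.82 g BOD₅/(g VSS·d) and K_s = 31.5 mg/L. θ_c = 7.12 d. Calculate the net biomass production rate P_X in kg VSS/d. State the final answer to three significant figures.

P_X ≈ 237 kg VSS/d

For a completely mixed reactor with recycle the Lawrence–McCarty relation gives S = K_s·(1 + k_d·θ_c) / [θ_c·(Y·k − k_d) − 1] = 31.5 × (1 + 0.0855 × 7.12) / [7.12 × (0.700 × 3.82 − 0.0855) − 1] = 50.68 / 17.43 = 2.907 mg/L.
Observed yield with endogenous decay: Y_obs = Y / (1 + k_d·θ_c) = 0.700 / (1 + 0.0855 × 7.12) = 0.700 / 1.609 = 0.4351 g VSS/g BOD₅.
Q·(S₀ − S) = 710 × (769 − 2.91) × 10⁻³ = 543.9 kg/d removed.
Net biomass production P_X = Y_obs × Q·(S₀ − S) = 0.4351 × 543.9 = 236.7 kg VSS/d.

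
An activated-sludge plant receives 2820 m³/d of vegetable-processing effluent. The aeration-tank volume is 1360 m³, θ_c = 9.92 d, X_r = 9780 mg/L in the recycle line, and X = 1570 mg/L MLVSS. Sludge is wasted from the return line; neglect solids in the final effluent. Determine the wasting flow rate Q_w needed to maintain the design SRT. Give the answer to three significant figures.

Q_w ≈ 22.0 m³/d

θ_c = V·X/(Q_w·X_r) when wasting from the recycle, so Q_w = V·X/(θ_c·X_r) = 1360 × 1570 / (9.92 × 9780) = 22.01 m³/d.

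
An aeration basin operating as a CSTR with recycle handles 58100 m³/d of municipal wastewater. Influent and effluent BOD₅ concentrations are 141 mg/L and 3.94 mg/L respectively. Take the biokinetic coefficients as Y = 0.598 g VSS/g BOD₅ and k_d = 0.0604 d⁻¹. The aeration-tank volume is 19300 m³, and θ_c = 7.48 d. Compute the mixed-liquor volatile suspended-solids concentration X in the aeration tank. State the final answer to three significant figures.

Solving the biomass balance for X: X = Y Q (S₀−S) θ_c / [V (1+k_d θ_c)] = 0.598 × 58100 × (141 − 3.94) × 7.48 / [19300 × (1 + 0.0604 × 7.48)] = 1271 mg/L.

X ≈ 1270 mg/L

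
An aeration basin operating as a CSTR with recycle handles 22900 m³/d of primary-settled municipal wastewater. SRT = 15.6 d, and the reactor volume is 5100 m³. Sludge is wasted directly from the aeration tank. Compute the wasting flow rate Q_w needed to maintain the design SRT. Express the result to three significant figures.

Q_w ≈ 327 m³/d

With mixed-liquor wasting, θ_c = V/Q_w, so Q_w = V/θ_c = 5100/15.6 = 326.9 m³/d.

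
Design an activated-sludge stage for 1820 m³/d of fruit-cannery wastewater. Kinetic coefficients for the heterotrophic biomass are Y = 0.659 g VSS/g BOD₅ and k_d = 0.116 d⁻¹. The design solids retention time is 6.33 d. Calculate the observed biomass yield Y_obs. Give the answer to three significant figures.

Y_obs = Y / (1 + k_d θ_c) = 0.659 / (1 + 0.116 × 6.33) = 0.659 / 1.734 = 0.3800.

Y_obs ≈ 0.380 g VSS/g BOD₅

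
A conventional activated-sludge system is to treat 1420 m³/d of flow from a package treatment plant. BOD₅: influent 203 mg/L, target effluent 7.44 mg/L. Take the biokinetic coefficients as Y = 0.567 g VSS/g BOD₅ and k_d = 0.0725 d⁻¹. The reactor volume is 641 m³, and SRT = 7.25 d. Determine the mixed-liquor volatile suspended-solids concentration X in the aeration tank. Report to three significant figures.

X = Y·Q·ΔS·θ_c / [V·(1 + k_d θ_c)] = 0.567 × 1420 × (203 − 7.44) × 7.25 / [641 × (1 + 0.0725 × 7.25)] = 1167 mg/L.

X ≈ 1170 mg/L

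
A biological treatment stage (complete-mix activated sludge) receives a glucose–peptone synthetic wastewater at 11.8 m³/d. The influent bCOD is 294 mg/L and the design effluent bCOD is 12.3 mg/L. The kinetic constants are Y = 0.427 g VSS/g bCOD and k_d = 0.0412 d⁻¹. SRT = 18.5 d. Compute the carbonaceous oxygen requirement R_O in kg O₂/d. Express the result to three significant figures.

The observed yield is Y_obs = Y/(1 + k_d·θ_c) = 0.427 / (1 + 0.0412 × 18.5) = 0.427 / 1.762 = 0.2423 g VSS per g bCOD removed.
ΔS = 294 − 12.3 = 281.7 mg/L, so the substrate removal rate is 11.8 × 281.7/1000 = 3.324 kg bCOD/d.
Biomass synthesised: P_X = Y_obs × 3.324 = 0.8055 kg VSS/d.
R_O = Q·(S₀ − S) − 1.42·P_X = 3.324 − 1.42 × 0.8055 = 2.180 kg O₂/d.

R_O ≈ 2.18 kg O₂/d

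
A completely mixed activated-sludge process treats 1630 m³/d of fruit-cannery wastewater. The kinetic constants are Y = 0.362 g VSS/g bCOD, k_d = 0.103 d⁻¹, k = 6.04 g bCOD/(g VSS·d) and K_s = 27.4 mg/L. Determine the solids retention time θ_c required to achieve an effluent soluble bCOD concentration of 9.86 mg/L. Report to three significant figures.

At the target effluent, Y k S/(K_s+S) = 0.362×6.04×9.86/37.26 = 0.5786 d⁻¹.
1/θ_c = 0.5786 − 0.103 = 0.4756 d⁻¹, so θ_c = 2.103 d.

θ_c ≈ 2.10 d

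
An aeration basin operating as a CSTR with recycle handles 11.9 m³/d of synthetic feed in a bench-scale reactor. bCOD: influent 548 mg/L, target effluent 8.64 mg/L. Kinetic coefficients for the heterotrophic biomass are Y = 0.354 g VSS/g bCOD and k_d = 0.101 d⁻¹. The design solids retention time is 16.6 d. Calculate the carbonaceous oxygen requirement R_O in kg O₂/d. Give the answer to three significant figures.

The observed yield is Y_obs = Y/(1 + k_d·θ_c) = 0.354 / (1 + 0.101 × 16.6) = 0.354 / 2.677 = 0.1323 g VSS per g bCOD removed.
ΔS = 548 − 8.64 = 539.4 mg/L, so the substrate removal rate is 11.9 × 539.4/1000 = 6.418 kg bCOD/d.
P_X = Y_obs·Q·(S₀ − S) = 0.1323 × 6.418 = 0.8489 kg VSS/d.
R_O = Q·ΔS − 1.42 P_X = 6.418 − 1.205 = 5.213 kg O₂/d.

R_O ≈ 5.21 kg O₂/d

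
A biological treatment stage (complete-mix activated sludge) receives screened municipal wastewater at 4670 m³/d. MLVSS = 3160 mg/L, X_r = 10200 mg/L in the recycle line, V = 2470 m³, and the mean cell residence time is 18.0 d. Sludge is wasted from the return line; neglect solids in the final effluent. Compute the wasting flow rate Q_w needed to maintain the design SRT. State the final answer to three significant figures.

Q_w ≈ 42.5 m³/d

Wasting from the return line (neglecting effluent solids): Q_w = V·X / (θ_c·X_r) = 2470 × 3160 / (18.0 × 10200) = 42.51 m³/d.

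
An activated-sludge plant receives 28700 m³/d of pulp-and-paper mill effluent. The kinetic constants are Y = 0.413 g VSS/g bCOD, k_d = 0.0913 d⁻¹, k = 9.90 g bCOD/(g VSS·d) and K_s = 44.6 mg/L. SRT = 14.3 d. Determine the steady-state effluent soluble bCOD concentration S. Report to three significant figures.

S ≈ 1.83 mg/L

From the Monod/SRT balance for a CMAS, S = K_s·(1+k_d θ_c)/[θ_c·(Y k − k_d) − 1] = 44.6 × (1 + 0.0913 × 14.3) / [14.3 × (0.413 × 9.90 − 0.0913) − 1] = 102.8 / 56.16 = 1.831 mg/L.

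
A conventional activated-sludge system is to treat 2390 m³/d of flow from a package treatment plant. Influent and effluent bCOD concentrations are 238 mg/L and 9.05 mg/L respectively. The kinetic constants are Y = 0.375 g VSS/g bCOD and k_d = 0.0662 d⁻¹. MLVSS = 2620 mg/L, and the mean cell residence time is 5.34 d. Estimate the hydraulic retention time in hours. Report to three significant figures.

Rearranging the biomass balance for a CMAS with decay, V = Y·Q·ΔS·θ_c / [X·(1+k_d θ_c)] = 0.375 × 2390 × (238 − 9.05) × 5.34 / [2620 × (1 + 0.0662 × 5.34)] = 1.1×10^6 / 3546 = 309.0 m³.
τ = V/Q = 309.0/2390 = 0.1293 d, or 3.103 h.

τ ≈ 3.10 h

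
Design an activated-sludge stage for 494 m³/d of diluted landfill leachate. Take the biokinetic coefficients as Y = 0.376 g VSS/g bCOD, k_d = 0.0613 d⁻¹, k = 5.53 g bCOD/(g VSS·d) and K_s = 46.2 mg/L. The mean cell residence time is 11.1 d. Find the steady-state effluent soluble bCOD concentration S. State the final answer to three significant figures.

S ≈ 3.63 mg/L

For a completely mixed reactor with recycle the Lawrence–McCarty relation gives S = K_s·(1 + k_d·θ_c) / [θ_c·(Y·k − k_d) − 1] = 46.2 × (1 + 0.0613 × 11.1) / [11.1 × (0.376 × 5.53 − 0.0613) − 1] = 77.64 / 21.40 = 3.628 mg/L.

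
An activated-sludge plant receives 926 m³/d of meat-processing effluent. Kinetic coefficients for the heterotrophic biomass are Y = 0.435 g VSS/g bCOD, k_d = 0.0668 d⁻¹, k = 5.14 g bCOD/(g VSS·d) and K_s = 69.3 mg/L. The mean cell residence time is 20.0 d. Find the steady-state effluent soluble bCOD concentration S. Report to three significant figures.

S ≈ 3.82 mg/L

Effluent substrate depends only on kinetics and SRT: S = K_s(1 + k_d θ_c) / [θ_c(Yk − k_d) − 1] = 69.3 × (1 + 0.0668 × 20.0) / [20.0 × (0.435 × 5.14 − 0.0668) − 1] = 161.9 / 42.38 = 3.820 mg/L.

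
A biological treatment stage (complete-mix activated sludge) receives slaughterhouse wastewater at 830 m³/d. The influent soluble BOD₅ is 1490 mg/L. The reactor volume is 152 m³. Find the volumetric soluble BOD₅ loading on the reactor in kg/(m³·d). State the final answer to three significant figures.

Applied soluble BOD₅ load per unit volume = Q·S₀/V = (830 × 1490/1000)/152.0 = 8.136 kg soluble BOD₅·m⁻³·d⁻¹.

L_v ≈ 8.14 kg soluble BOD₅/(m³·d)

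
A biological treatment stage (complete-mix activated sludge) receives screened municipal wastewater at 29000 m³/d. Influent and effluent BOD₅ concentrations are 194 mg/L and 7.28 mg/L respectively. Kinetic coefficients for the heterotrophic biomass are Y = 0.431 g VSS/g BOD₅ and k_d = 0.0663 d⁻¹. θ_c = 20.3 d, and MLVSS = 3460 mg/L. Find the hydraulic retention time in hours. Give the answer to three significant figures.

τ ≈ 4.83 h

From the SRT design equation V = Y Q (S₀−S) θ_c / [X (1 + k_d θ_c)] = 0.431 × 29000 × (194 − 7.28) × 20.3 / [3460 × (1 + 0.0663 × 20.3)] = 4.74×10^7 / 8117 = 5837 m³.
Hydraulic retention time τ = V/Q = 5837 / 29000 = 0.2013 d = 4.830 h.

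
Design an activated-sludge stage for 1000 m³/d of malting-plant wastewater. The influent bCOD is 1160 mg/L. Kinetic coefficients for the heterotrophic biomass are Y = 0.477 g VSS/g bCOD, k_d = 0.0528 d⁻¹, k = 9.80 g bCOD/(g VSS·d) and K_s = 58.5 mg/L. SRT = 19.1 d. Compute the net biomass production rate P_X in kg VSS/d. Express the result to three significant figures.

From the Monod/SRT balance for a CMAS, S = K_s·(1+k_d θ_c)/[θ_c·(Y k − k_d) − 1] = 58.5 × (1 + 0.0528 × 19.1) / [19.1 × (0.477 × 9.80 − 0.0528) − 1] = 117.5 / 87.28 = 1.346 mg/L.
Y_obs = Y / (1 + k_d θ_c) = 0.477 / (1 + 0.0528 × 19.1) = 0.477 / 2.008 = 0.2375.
Mass of bCOD removed per day: Q(S₀ − S) = 1000 × 1159 g/m³ = 1159 kg/d.
Net biomass production P_X = Y_obs × Q·(S₀ − S) = 0.2375 × 1159 = 275.2 kg VSS/d.

P_X ≈ 275 kg VSS/d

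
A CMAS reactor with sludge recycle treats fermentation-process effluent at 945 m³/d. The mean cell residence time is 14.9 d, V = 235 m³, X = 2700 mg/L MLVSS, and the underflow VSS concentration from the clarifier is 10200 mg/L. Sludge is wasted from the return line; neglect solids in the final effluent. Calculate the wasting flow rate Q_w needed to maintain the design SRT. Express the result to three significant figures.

Wasting from the return line (neglecting effluent solids): Q_w = V·X / (θ_c·X_r) = 235.0 × 2700 / (14.9 × 10200) = 4.175 m³/d.

Q_w ≈ 4.17 m³/d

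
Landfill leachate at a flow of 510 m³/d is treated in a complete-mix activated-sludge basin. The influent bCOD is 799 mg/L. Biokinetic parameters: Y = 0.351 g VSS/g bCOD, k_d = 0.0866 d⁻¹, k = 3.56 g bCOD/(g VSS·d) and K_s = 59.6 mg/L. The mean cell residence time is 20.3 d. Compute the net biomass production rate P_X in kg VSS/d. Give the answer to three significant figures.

Effluent substrate depends only on kinetics and SRT: S = K_s(1 + k_d θ_c) / [θ_c(Yk − k_d) − 1] = 59.6 × (1 + 0.0866 × 20.3) / [20.3 × (0.351 × 3.56 − 0.0866) − 1] = 164.4 / 22.61 = 7.271 mg/L.
The observed yield is Y_obs = Y/(1 + k_d·θ_c) = 0.351 / (1 + 0.0866 × 20.3) = 0.351 / 2.758 = 0.1273 g VSS per g bCOD removed.
Mass of bCOD removed per day: Q(S₀ − S) = 510 × 791.7 g/m³ = 403.8 kg/d.
P_X = Y_obs · Q(S₀ − S) = 0.1273 × 403.8 = 51.39 kg VSS/d.

P_X ≈ 51.4 kg VSS/d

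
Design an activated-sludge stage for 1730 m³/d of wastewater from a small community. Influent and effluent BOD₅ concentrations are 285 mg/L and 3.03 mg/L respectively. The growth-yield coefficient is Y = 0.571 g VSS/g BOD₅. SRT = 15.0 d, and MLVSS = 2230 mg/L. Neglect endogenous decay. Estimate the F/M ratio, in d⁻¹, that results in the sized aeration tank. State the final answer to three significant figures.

V·X = Y·Q·ΔS·θ_c gives V = 0.571 × 1730 × (285 − 3.03) × 15.0 / 2230 = 1874 m³.
F/M = applied load / biomass = Q·S₀/(V·X) = 1730 × 285 / (1874 × 2230) = 0.1180 d⁻¹.

F/M ≈ 0.118 d⁻¹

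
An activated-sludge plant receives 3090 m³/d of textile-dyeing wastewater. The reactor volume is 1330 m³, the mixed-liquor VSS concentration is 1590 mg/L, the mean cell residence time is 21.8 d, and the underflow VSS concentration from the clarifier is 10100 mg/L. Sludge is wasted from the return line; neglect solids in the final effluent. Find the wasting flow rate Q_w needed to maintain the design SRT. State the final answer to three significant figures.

Wasting from the return line (neglecting effluent solids): Q_w = V·X / (θ_c·X_r) = 1330 × 1590 / (21.8 × 10100) = 9.604 m³/d.

Q_w ≈ 9.60 m³/d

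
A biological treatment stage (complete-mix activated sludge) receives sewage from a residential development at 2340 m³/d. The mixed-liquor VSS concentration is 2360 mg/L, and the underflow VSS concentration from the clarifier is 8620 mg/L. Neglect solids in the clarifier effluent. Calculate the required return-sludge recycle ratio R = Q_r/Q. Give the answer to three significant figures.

R ≈ 0.377

Mass balance around the secondary clarifier (neglecting effluent solids): R = X / (X_r − X) = 2360 / (8620 − 2360) = 0.3770.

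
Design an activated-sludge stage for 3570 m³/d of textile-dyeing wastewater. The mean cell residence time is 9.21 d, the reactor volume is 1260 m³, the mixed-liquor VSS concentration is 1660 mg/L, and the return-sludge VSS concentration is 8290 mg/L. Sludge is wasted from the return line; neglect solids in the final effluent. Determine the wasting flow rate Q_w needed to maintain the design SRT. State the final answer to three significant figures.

Q_w ≈ 27.4 m³/d

Wasting from the return line (neglecting effluent solids): Q_w = V·X / (θ_c·X_r) = 1260 × 1660 / (9.21 × 8290) = 27.39 m³/d.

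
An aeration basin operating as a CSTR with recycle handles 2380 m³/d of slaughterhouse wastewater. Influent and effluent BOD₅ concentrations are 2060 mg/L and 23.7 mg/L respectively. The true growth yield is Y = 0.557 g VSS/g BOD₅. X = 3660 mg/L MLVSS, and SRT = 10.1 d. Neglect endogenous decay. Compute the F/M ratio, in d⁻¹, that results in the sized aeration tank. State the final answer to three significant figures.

Biomass mass balance (decay neglected): V·X = Y·Q·(S₀ − S)·θ_c, so V = 0.557 × 2380 × (2060 − 23.7) × 10.1 / 3660 = 7449 m³.
F/M = Q·S₀ / (V·X) = 2380 × 2060 / (7449 × 3660) = 0.1798 g BOD₅·(g VSS·d)⁻¹.

F/M ≈ 0.180 d⁻¹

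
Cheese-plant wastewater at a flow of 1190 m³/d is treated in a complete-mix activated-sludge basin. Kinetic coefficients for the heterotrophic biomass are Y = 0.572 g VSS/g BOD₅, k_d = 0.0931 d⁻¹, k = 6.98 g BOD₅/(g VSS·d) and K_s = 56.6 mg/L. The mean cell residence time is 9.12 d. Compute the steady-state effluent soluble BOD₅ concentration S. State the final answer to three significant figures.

S ≈ 3.03 mg/L

Effluent substrate depends only on kinetics and SRT: S = K_s(1 + k_d θ_c) / [θ_c(Yk − k_d) − 1] = 56.6 × (1 + 0.0931 × 9.12) / [9.12 × (0.572 × 6.98 − 0.0931) − 1] = 104.7 / 34.56 = 3.028 mg/L.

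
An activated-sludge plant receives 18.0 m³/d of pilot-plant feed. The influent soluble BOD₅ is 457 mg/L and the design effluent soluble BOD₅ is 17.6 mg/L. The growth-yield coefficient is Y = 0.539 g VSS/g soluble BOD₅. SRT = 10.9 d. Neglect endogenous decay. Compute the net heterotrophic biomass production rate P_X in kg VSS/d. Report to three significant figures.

No decay correction is needed, so Y_obs = Y = 0.539.
ΔS = 457 − 17.6 = 439.4 mg/L, so the substrate removal rate is 18.0 × 439.4/1000 = 7.909 kg soluble BOD₅/d.
Net biomass production P_X = Y_obs × Q·(S₀ − S) = 0.5390 × 7.909 = 4.263 kg VSS/d.

P_X ≈ 4.26 kg VSS/d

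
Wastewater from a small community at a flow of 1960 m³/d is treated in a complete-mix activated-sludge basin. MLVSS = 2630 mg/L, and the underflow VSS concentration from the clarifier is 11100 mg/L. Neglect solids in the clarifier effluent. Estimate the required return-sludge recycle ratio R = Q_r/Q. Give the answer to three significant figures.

Solids balance on the clarifier gives (1+R)X = R·X_r, so R = X/(X_r − X) = 2630 / (11100 − 2630) = 0.3105.

R ≈ 0.311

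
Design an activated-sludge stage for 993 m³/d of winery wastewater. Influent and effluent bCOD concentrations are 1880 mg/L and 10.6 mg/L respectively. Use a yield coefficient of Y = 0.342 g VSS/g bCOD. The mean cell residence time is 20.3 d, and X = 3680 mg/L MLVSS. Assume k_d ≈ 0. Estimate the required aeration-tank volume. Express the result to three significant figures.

Biomass mass balance (decay neglected): V·X = Y·Q·(S₀ − S)·θ_c, so V = 0.342 × 993 × (1880 − 10.6) × 20.3 / 3680 = 3502 m³.

V ≈ 3500 m³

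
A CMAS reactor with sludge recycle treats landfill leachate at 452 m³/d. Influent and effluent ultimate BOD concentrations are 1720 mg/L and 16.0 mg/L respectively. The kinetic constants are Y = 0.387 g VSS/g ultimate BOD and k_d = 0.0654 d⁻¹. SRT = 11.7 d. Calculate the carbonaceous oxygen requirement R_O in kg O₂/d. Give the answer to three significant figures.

R_O ≈ 530 kg O₂/d

Correct the yield for decay: Y_obs = Y/(1 + k_d θ_c) = 0.387 / (1 + 0.0654 × 11.7) = 0.387 / 1.765 = 0.2192.
Q·(S₀ − S) = 452 × (1720 − 16.0) × 10⁻³ = 770.2 kg/d removed.
Net sludge production P_X = 0.2192 × 770.2 = 168.9 kg VSS/d.
R_O = Q·ΔS − 1.42 P_X = 770.2 − 239.8 = 530.4 kg O₂/d.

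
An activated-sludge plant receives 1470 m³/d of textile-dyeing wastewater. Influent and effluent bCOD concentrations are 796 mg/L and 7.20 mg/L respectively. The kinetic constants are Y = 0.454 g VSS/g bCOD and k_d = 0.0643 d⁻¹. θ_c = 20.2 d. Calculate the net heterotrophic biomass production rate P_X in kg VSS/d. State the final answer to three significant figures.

Correct the yield for decay: Y_obs = Y/(1 + k_d θ_c) = 0.454 / (1 + 0.0643 × 20.2) = 0.454 / 2.299 = 0.1975.
Mass of bCOD removed per day: Q(S₀ − S) = 1470 × 788.8 g/m³ = 1160 kg/d.
Biomass produced: P_X = Y_obs·Q·ΔS = 0.1975 × 1160 ≈ 229.0 kg VSS/d.

P_X ≈ 229 kg VSS/d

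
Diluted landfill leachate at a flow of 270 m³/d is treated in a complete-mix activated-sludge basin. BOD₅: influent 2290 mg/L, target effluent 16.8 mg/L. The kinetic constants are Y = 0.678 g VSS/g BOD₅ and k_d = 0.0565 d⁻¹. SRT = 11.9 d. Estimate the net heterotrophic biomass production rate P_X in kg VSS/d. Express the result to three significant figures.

The observed yield is Y_obs = Y/(1 + k_d·θ_c) = 0.678 / (1 + 0.0565 × 11.9) = 0.678 / 1.672 = 0.4054 g VSS per g BOD₅ removed.
Substrate removed = Q·(S₀ − S) = 270 m³/d × (2290 − 16.8) g/m³ = 6.14×10^5 g/d = 613.8 kg/d.
Biomass produced: P_X = Y_obs·Q·ΔS = 0.4054 × 613.8 ≈ 248.8 kg VSS/d.

P_X ≈ 249 kg VSS/d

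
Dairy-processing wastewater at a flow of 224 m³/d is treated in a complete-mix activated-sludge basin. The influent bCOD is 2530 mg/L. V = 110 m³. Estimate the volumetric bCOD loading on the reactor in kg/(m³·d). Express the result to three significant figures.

L_v ≈ 5.15 kg bCOD/(m³·d)

Volumetric loading L_v = Q·S₀ / V = 224 × 2530 g/m³ / 110.0 m³ = 5152 g/(m³·d) = 5.152 kg bCOD/(m³·d).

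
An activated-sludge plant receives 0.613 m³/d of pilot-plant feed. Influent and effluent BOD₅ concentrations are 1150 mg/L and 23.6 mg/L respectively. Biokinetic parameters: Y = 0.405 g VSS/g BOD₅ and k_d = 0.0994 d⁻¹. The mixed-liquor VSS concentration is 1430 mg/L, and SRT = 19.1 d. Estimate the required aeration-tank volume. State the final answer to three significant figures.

V ≈ 1.29 m³

From the SRT design equation V = Y Q (S₀−S) θ_c / [X (1 + k_d θ_c)] = 0.405 × 0.613 × (1150 − 23.6) × 19.1 / [1430 × (1 + 0.0994 × 19.1)] = 5.34×10^3 / 4145 = 1.289 m³.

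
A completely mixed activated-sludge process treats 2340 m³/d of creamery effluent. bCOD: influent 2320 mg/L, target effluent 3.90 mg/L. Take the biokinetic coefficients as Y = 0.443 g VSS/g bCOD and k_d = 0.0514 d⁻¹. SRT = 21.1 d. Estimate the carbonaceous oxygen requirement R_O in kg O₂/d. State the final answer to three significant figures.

R_O ≈ 3780 kg O₂/d

Y_obs = Y / (1 + k_d θ_c) = 0.443 / (1 + 0.0514 × 21.1) = 0.443 / 2.085 = 0.2125.
Q·(S₀ − S) = 2340 × (2320 − 3.90) × 10⁻³ = 5420 kg/d removed.
P_X = Y_obs·Q·(S₀ − S) = 0.2125 × 5420 = 1152 kg VSS/d.
R_O = Q·(S₀ − S) − 1.42·P_X = 5420 − 1.42 × 1152 = 3784 kg O₂/d.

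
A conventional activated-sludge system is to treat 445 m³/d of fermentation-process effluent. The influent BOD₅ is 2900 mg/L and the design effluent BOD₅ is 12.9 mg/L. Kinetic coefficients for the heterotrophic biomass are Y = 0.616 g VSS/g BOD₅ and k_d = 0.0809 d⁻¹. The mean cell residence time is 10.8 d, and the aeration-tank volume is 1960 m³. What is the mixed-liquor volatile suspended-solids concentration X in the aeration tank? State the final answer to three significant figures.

X ≈ 2330 mg/L

X = Y·Q·ΔS·θ_c / [V·(1 + k_d θ_c)] = 0.616 × 445 × (2900 − 12.9) × 10.8 / [1960 × (1 + 0.0809 × 10.8)] = 2327 mg/L.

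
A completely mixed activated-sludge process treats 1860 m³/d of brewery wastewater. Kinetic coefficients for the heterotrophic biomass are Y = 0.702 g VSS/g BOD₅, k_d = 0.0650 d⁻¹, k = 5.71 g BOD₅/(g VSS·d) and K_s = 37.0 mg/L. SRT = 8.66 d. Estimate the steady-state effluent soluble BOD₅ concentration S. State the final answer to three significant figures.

From the Monod/SRT balance for a CMAS, S = K_s·(1+k_d θ_c)/[θ_c·(Y k − k_d) − 1] = 37.0 × (1 + 0.0650 × 8.66) / [8.66 × (0.702 × 5.71 − 0.0650) − 1] = 57.83 / 33.15 = 1.744 mg/L.

S ≈ 1.74 mg/L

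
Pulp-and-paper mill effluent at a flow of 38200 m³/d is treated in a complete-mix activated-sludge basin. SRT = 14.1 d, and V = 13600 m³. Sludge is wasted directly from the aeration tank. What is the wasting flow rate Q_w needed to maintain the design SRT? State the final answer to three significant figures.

Wasting from the aeration tank: Q_w = V / θ_c = 13600 / 14.1 = 964.5 m³/d.

Q_w ≈ 965 m³/d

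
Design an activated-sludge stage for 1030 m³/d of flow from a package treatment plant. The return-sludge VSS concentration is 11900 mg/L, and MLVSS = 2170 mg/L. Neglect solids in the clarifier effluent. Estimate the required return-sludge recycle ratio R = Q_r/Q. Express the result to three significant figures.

R ≈ 0.223

R = Q_r/Q = X/(X_r − X) = 2170 / (11900 − 2170) = 0.2230.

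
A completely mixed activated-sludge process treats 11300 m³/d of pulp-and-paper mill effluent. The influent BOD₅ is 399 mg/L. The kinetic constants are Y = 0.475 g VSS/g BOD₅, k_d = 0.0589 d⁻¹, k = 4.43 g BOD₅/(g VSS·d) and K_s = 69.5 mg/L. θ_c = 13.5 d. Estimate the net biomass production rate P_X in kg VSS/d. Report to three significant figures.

P_X ≈ 1180 kg VSS/d

For a completely mixed reactor with recycle the Lawrence–McCarty relation gives S = K_s·(1 + k_d·θ_c) / [θ_c·(Y·k − k_d) − 1] = 69.5 × (1 + 0.0589 × 13.5) / [13.5 × (0.475 × 4.43 − 0.0589) − 1] = 124.8 / 26.61 = 4.688 mg/L.
The observed yield is Y_obs = Y/(1 + k_d·θ_c) = 0.475 / (1 + 0.0589 × 13.5) = 0.475 / 1.795 = 0.2646 g VSS per g BOD₅ removed.
Q·(S₀ − S) = 11300 × (399 − 4.69) × 10⁻³ = 4456 kg/d removed.
Net biomass production P_X = Y_obs × Q·(S₀ − S) = 0.2646 × 4456 = 1179 kg VSS/d.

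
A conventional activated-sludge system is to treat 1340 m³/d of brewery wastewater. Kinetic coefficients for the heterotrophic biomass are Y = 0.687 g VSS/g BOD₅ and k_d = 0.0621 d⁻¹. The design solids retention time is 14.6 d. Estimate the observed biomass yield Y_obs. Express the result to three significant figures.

Correct the yield for decay: Y_obs = Y/(1 + k_d θ_c) = 0.687 / (1 + 0.0621 × 14.6) = 0.687 / 1.907 = 0.3603.

Y_obs ≈ 0.360 g VSS/g BOD₅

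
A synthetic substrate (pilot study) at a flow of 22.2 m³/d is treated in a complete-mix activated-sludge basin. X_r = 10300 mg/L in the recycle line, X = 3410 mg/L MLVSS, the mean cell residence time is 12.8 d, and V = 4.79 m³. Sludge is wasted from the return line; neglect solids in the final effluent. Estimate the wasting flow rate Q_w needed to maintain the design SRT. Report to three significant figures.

Q_w ≈ 0.124 m³/d

Q_w = (V·X)/(θ_c X_r) = 4.790 × 3410 / (12.8 × 10300) = 0.1239 m³/d.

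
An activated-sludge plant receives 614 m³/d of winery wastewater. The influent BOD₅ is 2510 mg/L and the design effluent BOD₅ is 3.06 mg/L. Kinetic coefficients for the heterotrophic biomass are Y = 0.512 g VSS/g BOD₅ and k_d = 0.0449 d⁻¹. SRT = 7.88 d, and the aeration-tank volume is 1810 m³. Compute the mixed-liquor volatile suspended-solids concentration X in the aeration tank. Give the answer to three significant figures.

X = Y·Q·ΔS·θ_c / [V·(1 + k_d θ_c)] = 0.512 × 614 × (2510 − 3.06) × 7.88 / [1810 × (1 + 0.0449 × 7.88)] = 2534 mg/L.

X ≈ 2530 mg/L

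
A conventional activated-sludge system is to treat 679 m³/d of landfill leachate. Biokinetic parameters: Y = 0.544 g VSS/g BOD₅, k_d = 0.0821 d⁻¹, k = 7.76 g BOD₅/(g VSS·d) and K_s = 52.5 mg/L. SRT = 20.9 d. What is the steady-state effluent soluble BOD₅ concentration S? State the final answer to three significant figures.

S ≈ 1.67 mg/L

Effluent substrate depends only on kinetics and SRT: S = K_s(1 + k_d θ_c) / [θ_c(Yk − k_d) − 1] = 52.5 × (1 + 0.0821 × 20.9) / [20.9 × (0.544 × 7.76 − 0.0821) − 1] = 142.6 / 85.51 = 1.667 mg/L.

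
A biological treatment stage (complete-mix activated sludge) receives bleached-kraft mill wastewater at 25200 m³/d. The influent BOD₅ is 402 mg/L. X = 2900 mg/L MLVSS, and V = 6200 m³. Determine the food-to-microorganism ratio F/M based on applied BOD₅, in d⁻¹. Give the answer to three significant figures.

F/M ≈ 0.563 d⁻¹

Food-to-microorganism ratio F/M = Q S₀ / (V X) = 25200 × 402 / (6200 × 2900) = 0.5634 d⁻¹.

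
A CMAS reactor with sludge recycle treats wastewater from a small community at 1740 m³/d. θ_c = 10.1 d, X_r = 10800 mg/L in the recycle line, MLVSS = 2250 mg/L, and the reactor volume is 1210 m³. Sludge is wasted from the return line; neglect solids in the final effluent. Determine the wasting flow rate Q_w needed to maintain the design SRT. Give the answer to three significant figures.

Wasting from the return line (neglecting effluent solids): Q_w = V·X / (θ_c·X_r) = 1210 × 2250 / (10.1 × 10800) = 24.96 m³/d.

Q_w ≈ 25.0 m³/d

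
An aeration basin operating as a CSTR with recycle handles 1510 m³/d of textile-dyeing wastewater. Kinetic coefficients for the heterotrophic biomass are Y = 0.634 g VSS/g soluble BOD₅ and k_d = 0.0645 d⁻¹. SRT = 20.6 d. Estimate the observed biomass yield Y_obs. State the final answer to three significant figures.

Y_obs ≈ 0.272 g VSS/g soluble BOD₅

Correct the yield for decay: Y_obs = Y/(1 + k_d θ_c) = 0.634 / (1 + 0.0645 × 20.6) = 0.634 / 2.329 = 0.2723.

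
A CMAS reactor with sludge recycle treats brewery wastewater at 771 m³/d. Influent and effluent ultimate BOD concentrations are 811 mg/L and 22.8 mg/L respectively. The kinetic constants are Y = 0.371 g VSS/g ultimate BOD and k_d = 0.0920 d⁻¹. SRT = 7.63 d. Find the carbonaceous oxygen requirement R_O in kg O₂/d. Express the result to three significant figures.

R_O ≈ 420 kg O₂/d

The observed yield is Y_obs = Y/(1 + k_d·θ_c) = 0.371 / (1 + 0.0920 × 7.63) = 0.371 / 1.702 = 0.2180 g VSS per g ultimate BOD removed.
Mass of ultimate BOD removed per day: Q(S₀ − S) = 771 × 788.2 g/m³ = 607.7 kg/d.
P_X = Y_obs·Q·(S₀ − S) = 0.2180 × 607.7 = 132.5 kg VSS/d.
R_O = Q·ΔS − 1.42 P_X = 607.7 − 188.1 = 419.6 kg O₂/d.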